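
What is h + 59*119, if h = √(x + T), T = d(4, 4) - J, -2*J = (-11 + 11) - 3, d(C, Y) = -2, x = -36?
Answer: 7021 + I*√158/2 ≈ 7021.0 + 6.2849*I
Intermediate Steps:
J = 3/2 (J = -((-11 + 11) - 3)/2 = -(0 - 3)/2 = -½*(-3) = 3/2 ≈ 1.5000)
T = -7/2 (T = -2 - 1*3/2 = -2 - 3/2 = -7/2 ≈ -3.5000)
h = I*√158/2 (h = √(-36 - 7/2) = √(-79/2) = I*√158/2 ≈ 6.2849*I)
h + 59*119 = I*√158/2 + 59*119 = I*√158/2 + 7021 = 7021 + I*√158/2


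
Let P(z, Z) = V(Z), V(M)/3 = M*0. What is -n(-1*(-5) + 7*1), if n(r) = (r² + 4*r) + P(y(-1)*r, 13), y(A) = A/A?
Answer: -192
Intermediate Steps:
y(A) = 1
V(M) = 0 (V(M) = 3*(M*0) = 3*0 = 0)
P(z, Z) = 0
n(r) = r² + 4*r (n(r) = (r² + 4*r) + 0 = r² + 4*r)
-n(-1*(-5) + 7*1) = -(-1*(-5) + 7*1)*(4 + (-1*(-5) + 7*1)) = -(5 + 7)*(4 + (5 + 7)) = -12*(4 + 12) = -12*16 = -1*192 = -192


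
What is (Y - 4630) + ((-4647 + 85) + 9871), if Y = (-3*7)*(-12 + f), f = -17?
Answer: 1288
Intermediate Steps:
Y = 609 (Y = (-3*7)*(-12 - 17) = -21*(-29) = 609)
(Y - 4630) + ((-4647 + 85) + 9871) = (609 - 4630) + ((-4647 + 85) + 9871) = -4021 + (-4562 + 9871) = -4021 + 5309 = 1288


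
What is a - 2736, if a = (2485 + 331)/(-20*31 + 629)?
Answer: -21808/9 ≈ -2423.1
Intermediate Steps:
a = 2816/9 (a = 2816/(-620 + 629) = 2816/9 ≈ 312.89)
a - 2736 = 2816/9 - 2736 = -21808/9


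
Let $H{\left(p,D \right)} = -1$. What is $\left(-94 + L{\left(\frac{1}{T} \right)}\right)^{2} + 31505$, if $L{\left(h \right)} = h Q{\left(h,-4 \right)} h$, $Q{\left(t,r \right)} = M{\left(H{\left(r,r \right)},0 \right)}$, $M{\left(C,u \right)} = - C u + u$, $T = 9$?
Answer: $40341$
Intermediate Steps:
$M{\left(C,u \right)} = u - C u$ ($M{\left(C,u \right)} = - C u + u = u - C u$)
$Q{\left(t,r \right)} = 0$ ($Q{\left(t,r \right)} = 0 \left(1 - -1\right) = 0 \left(1 + 1\right) = 0 \cdot 2 = 0$)
$L{\left(h \right)} = 0$ ($L{\left(h \right)} = h 0 h = 0 h = 0$)
$\left(-94 + L{\left(\frac{1}{T} \right)}\right)^{2} + 31505 = \left(-94 + 0\right)^{2} + 31505 = \left(-94\right)^{2} + 31505 = 8836 + 31505 = 40341$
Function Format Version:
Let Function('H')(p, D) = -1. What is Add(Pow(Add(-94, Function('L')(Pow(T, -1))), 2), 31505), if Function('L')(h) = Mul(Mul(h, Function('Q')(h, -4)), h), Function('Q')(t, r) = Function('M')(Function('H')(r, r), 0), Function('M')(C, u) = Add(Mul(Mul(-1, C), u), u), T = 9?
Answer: 40341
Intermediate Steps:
Function('M')(C, u) = Add(u, Mul(-1, C, u)) (Function('M')(C, u) = Add(Mul(-1, C, u), u) = Add(u, Mul(-1, C, u)))
Function('Q')(t, r) = 0 (Function('Q')(t, r) = Mul(0, Add(1, Mul(-1, -1))) = Mul(0, Add(1, 1)) = Mul(0, 2) = 0)
Function('L')(h) = 0 (Function('L')(h) = Mul(Mul(h, 0), h) = Mul(0, h) = 0)
Add(Pow(Add(-94, Function('L')(Pow(T, -1))), 2), 31505) = Add(Pow(Add(-94, 0), 2), 31505) = Add(Pow(-94, 2), 31505) = Add(8836, 31505) = 40341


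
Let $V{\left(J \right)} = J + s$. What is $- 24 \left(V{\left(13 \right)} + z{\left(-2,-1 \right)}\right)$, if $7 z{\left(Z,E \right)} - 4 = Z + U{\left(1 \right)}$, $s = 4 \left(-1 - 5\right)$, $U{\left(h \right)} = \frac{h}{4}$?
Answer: $\frac{1794}{7} \approx 256.29$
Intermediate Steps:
$U{\left(h \right)} = \frac{h}{4}$ ($U{\left(h \right)} = h \frac{1}{4} = \frac{h}{4}$)
$s = -24$ ($s = 4 \left(-6\right) = -24$)
$z{\left(Z,E \right)} = \frac{17}{28} + \frac{Z}{7}$ ($z{\left(Z,E \right)} = \frac{4}{7} + \frac{Z + \frac{1}{4} \cdot 1}{7} = \frac{4}{7} + \frac{Z + \frac{1}{4}}{7} = \frac{4}{7} + \frac{\frac{1}{4} + Z}{7} = \frac{4}{7} + \left(\frac{1}{28} + \frac{Z}{7}\right) = \frac{17}{28} + \frac{Z}{7}$)
$V{\left(J \right)} = -24 + J$ ($V{\left(J \right)} = J - 24 = -24 + J$)
$- 24 \left(V{\left(13 \right)} + z{\left(-2,-1 \right)}\right) = - 24 \left(\left(-24 + 13\right) + \left(\frac{17}{28} + \frac{1}{7} \left(-2\right)\right)\right) = - 24 \left(-11 + \left(\frac{17}{28} - \frac{2}{7}\right)\right) = - 24 \left(-11 + \frac{9}{28}\right) = \left(-24\right) \left(- \frac{299}{28}\right) = \frac{1794}{7}$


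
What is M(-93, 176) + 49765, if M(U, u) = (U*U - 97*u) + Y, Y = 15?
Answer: 41357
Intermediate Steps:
M(U, u) = 15 + U² - 97*u (M(U, u) = (U*U - 97*u) + 15 = (U² - 97*u) + 15 = 15 + U² - 97*u)
M(-93, 176) + 49765 = (15 + (-93)² - 97*176) + 49765 = (15 + 8649 - 17072) + 49765 = -8408 + 49765 = 41357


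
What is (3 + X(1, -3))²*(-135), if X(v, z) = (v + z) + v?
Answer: -540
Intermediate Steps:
X(v, z) = z + 2*v
(3 + X(1, -3))²*(-135) = (3 + (-3 + 2*1))²*(-135) = (3 + (-3 + 2))²*(-135) = (3 - 1)²*(-135) = 2²*(-135) = 4*(-135) = -540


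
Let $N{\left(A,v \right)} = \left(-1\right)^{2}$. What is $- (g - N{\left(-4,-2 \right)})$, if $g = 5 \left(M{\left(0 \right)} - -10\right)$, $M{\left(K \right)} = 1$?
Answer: $-54$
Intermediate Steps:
$N{\left(A,v \right)} = 1$
$g = 55$ ($g = 5 \left(1 - -10\right) = 5 \left(1 + 10\right) = 5 \cdot 11 = 55$)
$- (g - N{\left(-4,-2 \right)}) = - (55 - 1) = \left(-1\right) 54 = -54$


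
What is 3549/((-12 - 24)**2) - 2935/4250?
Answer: 375983/183600 ≈ 2.0478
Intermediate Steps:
3549/((-12 - 24)**2) - 2935/4250 = 3549/((-36)**2) - 2935*1/4250 = 3549/1296 - 587/850 = 3549*(1/1296) - 587/850 = 1183/432 - 587/850 = 375983/183600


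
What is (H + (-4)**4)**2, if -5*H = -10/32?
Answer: 16785409/256 ≈ 65568.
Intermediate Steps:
H = 1/16 (H = -(-2)/32 = -1/5*(-5/16) = 1/16 ≈ 0.062500)
(H + (-4)**4)**2 = (1/16 + (-4)**4)**2 = (1/16 + 256)**2 = (4097/16)**2 = 16785409/256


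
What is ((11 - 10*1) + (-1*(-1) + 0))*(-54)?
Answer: -108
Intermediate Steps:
((11 - 10*1) + (-1*(-1) + 0))*(-54) = ((11 - 10) + (1 + 0))*(-54) = (1 + 1)*(-54) = 2*(-54) = -108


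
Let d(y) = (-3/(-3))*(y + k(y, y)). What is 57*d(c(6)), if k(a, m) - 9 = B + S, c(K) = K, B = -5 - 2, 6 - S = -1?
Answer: 855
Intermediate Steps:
S = 7 (S = 6 - 1*(-1) = 6 + 1 = 7)
B = -7
k(a, m) = 9 (k(a, m) = 9 + (-7 + 7) = 9 + 0 = 9)
d(y) = 9 + y (d(y) = (-3/(-3))*(y + 9) = (-3*(-⅓))*(9 + y) = 1*(9 + y) = 9 + y)
57*d(c(6)) = 57*(9 + 6) = 57*15 = 855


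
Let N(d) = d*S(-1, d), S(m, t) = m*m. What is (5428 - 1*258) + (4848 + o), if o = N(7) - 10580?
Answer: -555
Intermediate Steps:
S(m, t) = m**2
N(d) = d (N(d) = d*(-1)**2 = d*1 = d)
o = -10573 (o = 7 - 10580 = -10573)
(5428 - 1*258) + (4848 + o) = (5428 - 1*258) + (4848 - 10573) = (5428 - 258) - 5725 = 5170 - 5725 = -555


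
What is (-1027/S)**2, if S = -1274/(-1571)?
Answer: 15403043881/9604 ≈ 1.6038e+6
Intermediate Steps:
S = 1274/1571 (S = -1274*(-1/1571) = 1274/1571 ≈ 0.81095)
(-1027/S)**2 = (-1027/1274/1571)**2 = (-1027*1571/1274)**2 = (-124109/98)**2 = 15403043881/9604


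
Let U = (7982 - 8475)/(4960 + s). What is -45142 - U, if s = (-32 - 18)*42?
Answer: -129105627/2860 ≈ -45142.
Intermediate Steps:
s = -2100 (s = -50*42 = -2100)
U = -493/2860 (U = (7982 - 8475)/(4960 - 2100) = -493/2860 ≈ -0.17238)
-45142 - U = -45142 - 1*(-493/2860) = -45142 + 493/2860 = -129105627/2860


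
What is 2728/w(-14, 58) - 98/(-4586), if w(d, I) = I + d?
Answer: 142215/2293 ≈ 62.021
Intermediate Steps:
2728/w(-14, 58) - 98/(-4586) = 2728/(58 - 14) - 98/(-4586) = 2728/44 - 98*(-1/4586) = 2728*(1/44) + 49/2293 = 62 + 49/2293 = 142215/2293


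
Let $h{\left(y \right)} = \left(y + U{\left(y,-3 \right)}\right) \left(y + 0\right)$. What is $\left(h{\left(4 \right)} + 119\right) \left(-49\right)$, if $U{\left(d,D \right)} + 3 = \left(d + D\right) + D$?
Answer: $-5635$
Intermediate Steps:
$U{\left(d,D \right)} = -3 + d + 2 D$ ($U{\left(d,D \right)} = -3 + \left(\left(d + D\right) + D\right) = -3 + \left(\left(D + d\right) + D\right) = -3 + \left(d + 2 D\right) = -3 + d + 2 D$)
$h{\left(y \right)} = y \left(-9 + 2 y\right)$ ($h{\left(y \right)} = \left(y + \left(-3 + y + 2 \left(-3\right)\right)\right) \left(y + 0\right) = \left(y - \left(9 - y\right)\right) y = \left(y + \left(-9 + y\right)\right) y = \left(-9 + 2 y\right) y = y \left(-9 + 2 y\right)$)
$\left(h{\left(4 \right)} + 119\right) \left(-49\right) = \left(4 \left(-9 + 2 \cdot 4\right) + 119\right) \left(-49\right) = \left(4 \left(-9 + 8\right) + 119\right) \left(-49\right) = \left(4 \left(-1\right) + 119\right) \left(-49\right) = \left(-4 + 119\right) \left(-49\right) = 115 \left(-49\right) = -5635$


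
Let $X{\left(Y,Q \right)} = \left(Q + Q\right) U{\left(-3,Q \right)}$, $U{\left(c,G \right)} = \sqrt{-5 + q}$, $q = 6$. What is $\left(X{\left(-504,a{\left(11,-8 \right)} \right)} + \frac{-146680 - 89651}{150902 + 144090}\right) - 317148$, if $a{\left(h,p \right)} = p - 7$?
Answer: $- \frac{93565208907}{294992} \approx -3.1718 \cdot 10^{5}$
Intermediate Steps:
$U{\left(c,G \right)} = 1$ ($U{\left(c,G \right)} = \sqrt{-5 + 6} = \sqrt{1} = 1$)
$a{\left(h,p \right)} = -7 + p$ ($a{\left(h,p \right)} = p - 7 = -7 + p$)
$X{\left(Y,Q \right)} = 2 Q$ ($X{\left(Y,Q \right)} = \left(Q + Q\right) 1 = 2 Q 1 = 2 Q$)
$\left(X{\left(-504,a{\left(11,-8 \right)} \right)} + \frac{-146680 - 89651}{150902 + 144090}\right) - 317148 = \left(2 \left(-7 - 8\right) + \frac{-146680 - 89651}{150902 + 144090}\right) - 317148 = \left(2 \left(-15\right) - \frac{236331}{294992}\right) - 317148 = \left(-30 - \frac{236331}{294992}\right) - 317148 = - \frac{9086091}{294992} - 317148 = - \frac{93565208907}{294992}$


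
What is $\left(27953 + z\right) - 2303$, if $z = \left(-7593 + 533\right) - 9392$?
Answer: $9198$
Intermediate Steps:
$z = -16452$ ($z = -7060 - 9392 = -16452$)
$\left(27953 + z\right) - 2303 = \left(27953 - 16452\right) - 2303 = 11501 + \left(-13215 + 10912\right) = 11501 - 2303 = 9198$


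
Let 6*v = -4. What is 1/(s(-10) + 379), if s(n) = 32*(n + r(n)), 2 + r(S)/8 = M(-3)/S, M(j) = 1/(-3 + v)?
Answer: -55/24531 ≈ -0.0022421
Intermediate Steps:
v = -⅔ (v = (⅙)*(-4) = -⅔ ≈ -0.66667)
M(j) = -3/11 (M(j) = 1/(-3 - ⅔) = 1/(-11/3) = -3/11)
r(S) = -16 - 24/(11*S) (r(S) = -16 + 8*(-3/(11*S)) = -16 - 24/(11*S))
s(n) = -512 + 32*n - 768/(11*n) (s(n) = 32*(n + (-16 - 24/(11*n))) = 32*(-16 + n - 24/(11*n)) = -512 + 32*n - 768/(11*n))
1/(s(-10) + 379) = 1/((-512 + 32*(-10) - 768/11/(-10)) + 379) = 1/((-512 - 320 - 768/11*(-⅒)) + 379) = 1/((-512 - 320 + 384/55) + 379) = 1/(-45376/55 + 379) = 1/(-24531/55) = -55/24531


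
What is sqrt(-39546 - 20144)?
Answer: I*sqrt(59690) ≈ 244.32*I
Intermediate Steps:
sqrt(-39546 - 20144) = sqrt(-59690) = I*sqrt(59690)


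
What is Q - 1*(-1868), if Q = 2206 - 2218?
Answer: 1856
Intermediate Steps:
Q = -12
Q - 1*(-1868) = -12 - 1*(-1868) = -12 + 1868 = 1856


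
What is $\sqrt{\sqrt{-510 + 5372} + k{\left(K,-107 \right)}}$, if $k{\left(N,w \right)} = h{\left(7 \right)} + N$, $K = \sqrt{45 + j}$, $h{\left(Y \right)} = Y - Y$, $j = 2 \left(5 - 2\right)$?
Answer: $\sqrt{\sqrt{51} + \sqrt{4862}} \approx 8.7675$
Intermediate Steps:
$j = 6$ ($j = 2 \cdot 3 = 6$)
$h{\left(Y \right)} = 0$
$K = \sqrt{51}$ ($K = \sqrt{45 + 6} = \sqrt{51} \approx 7.1414$)
$k{\left(N,w \right)} = N$ ($k{\left(N,w \right)} = 0 + N = N$)
$\sqrt{\sqrt{-510 + 5372} + k{\left(K,-107 \right)}} = \sqrt{\sqrt{-510 + 5372} + \sqrt{51}} = \sqrt{\sqrt{4862} + \sqrt{51}} = \sqrt{\sqrt{51} + \sqrt{4862}}$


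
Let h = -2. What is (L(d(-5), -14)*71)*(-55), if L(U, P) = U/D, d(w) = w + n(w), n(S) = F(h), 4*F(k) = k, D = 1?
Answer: 42955/2 ≈ 21478.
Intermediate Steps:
F(k) = k/4
n(S) = -½ (n(S) = (¼)*(-2) = -½)
d(w) = -½ + w (d(w) = w - ½ = -½ + w)
L(U, P) = U (L(U, P) = U/1 = U*1 = U)
(L(d(-5), -14)*71)*(-55) = ((-½ - 5)*71)*(-55) = -11/2*71*(-55) = -781/2*(-55) = 42955/2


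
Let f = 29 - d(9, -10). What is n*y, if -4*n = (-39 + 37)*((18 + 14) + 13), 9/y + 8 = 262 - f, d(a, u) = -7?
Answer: 405/436 ≈ 0.92890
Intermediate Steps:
f = 36 (f = 29 - 1*(-7) = 29 + 7 = 36)
y = 9/218 (y = 9/(-8 + (262 - 1*36)) = 9/(-8 + (262 - 36)) = 9/(-8 + 226) = 9/218 ≈ 0.041284)
n = 45/2 (n = -(-39 + 37)*((18 + 14) + 13)/4 = -(-1)*(32 + 13)/2 = -(-1)*45/2 = -¼*(-90) = 45/2 ≈ 22.500)
n*y = (45/2)*(9/218) = 405/436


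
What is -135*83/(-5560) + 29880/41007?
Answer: 41707749/15199928 ≈ 2.7439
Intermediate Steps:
-135*83/(-5560) + 29880/41007 = -11205*(-1/5560) + 29880*(1/41007) = 2241/1112 + 9960/13669 = 41707749/15199928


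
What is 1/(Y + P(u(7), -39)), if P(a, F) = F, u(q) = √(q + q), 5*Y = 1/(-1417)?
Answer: -7085/276316 ≈ -0.025641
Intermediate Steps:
Y = -1/7085 (Y = (⅕)/(-1417) = (⅕)*(-1/1417) = -1/7085 ≈ -0.00014114)
u(q) = √2*√q (u(q) = √(2*q) = √2*√q)
1/(Y + P(u(7), -39)) = 1/(-1/7085 - 39) = 1/(-276316/7085) = -7085/276316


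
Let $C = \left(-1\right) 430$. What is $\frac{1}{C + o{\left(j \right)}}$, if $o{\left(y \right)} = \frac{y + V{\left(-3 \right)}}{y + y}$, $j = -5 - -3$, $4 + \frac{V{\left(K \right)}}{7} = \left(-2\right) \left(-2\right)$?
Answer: $- \frac{2}{859} \approx -0.0023283$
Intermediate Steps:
$V{\left(K \right)} = 0$ ($V{\left(K \right)} = -28 + 7 \left(\left(-2\right) \left(-2\right)\right) = -28 + 7 \cdot 4 = -28 + 28 = 0$)
$j = -2$ ($j = -5 + 3 = -2$)
$C = -430$
$o{\left(y \right)} = \frac{1}{2}$ ($o{\left(y \right)} = \frac{y + 0}{y + y} = \frac{y}{2 y} = y \frac{1}{2 y} = \frac{1}{2}$)
$\frac{1}{C + o{\left(j \right)}} = \frac{1}{-430 + \frac{1}{2}} = \frac{1}{- \frac{859}{2}} = - \frac{2}{859}$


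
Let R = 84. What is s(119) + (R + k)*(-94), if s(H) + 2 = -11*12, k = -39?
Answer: -4364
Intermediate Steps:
s(H) = -134 (s(H) = -2 - 11*12 = -2 - 132 = -134)
s(119) + (R + k)*(-94) = -134 + (84 - 39)*(-94) = -134 + 45*(-94) = -134 - 4230 = -4364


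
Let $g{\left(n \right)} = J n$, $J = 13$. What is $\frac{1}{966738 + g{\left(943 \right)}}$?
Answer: $\frac{1}{978997} \approx 1.0215 \cdot 10^{-6}$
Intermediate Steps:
$g{\left(n \right)} = 13 n$
$\frac{1}{966738 + g{\left(943 \right)}} = \frac{1}{966738 + 13 \cdot 943} = \frac{1}{966738 + 12259} = \frac{1}{978997}$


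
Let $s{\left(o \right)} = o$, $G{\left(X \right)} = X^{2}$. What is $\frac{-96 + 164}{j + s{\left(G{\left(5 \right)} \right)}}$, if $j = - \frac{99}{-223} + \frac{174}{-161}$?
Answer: $\frac{610351}{218678} \approx 2.7911$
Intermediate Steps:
$j = - \frac{22863}{35903}$ ($j = \left(-99\right) \left(- \frac{1}{223}\right) + 174 \left(- \frac{1}{161}\right) = \frac{99}{223} - \frac{174}{161} = - \frac{22863}{35903} \approx -0.6368$)
$\frac{-96 + 164}{j + s{\left(G{\left(5 \right)} \right)}} = \frac{-96 + 164}{- \frac{22863}{35903} + 5^{2}} = \frac{68}{- \frac{22863}{35903} + 25} = \frac{68}{\frac{874712}{35903}} = 68 \cdot \frac{35903}{874712} = \frac{610351}{218678}$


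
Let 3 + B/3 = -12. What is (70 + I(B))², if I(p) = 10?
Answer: 6400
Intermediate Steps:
B = -45 (B = -9 + 3*(-12) = -9 - 36 = -45)
(70 + I(B))² = (70 + 10)² = 80² = 6400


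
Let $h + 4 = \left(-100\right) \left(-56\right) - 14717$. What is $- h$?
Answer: $9121$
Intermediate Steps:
$h = -9121$ ($h = -4 - 9117 = -9121$)
$- h = \left(-1\right) \left(-9121\right) = 9121$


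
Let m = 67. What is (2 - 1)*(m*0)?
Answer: 0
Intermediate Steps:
(2 - 1)*(m*0) = (2 - 1)*(67*0) = 1*0 = 0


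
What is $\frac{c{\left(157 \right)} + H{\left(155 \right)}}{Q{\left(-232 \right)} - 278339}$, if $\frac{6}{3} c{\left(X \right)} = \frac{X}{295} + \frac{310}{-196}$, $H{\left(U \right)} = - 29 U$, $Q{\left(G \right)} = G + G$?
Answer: $\frac{259931239}{16120389460} \approx 0.016124$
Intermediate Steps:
$Q{\left(G \right)} = 2 G$
$c{\left(X \right)} = - \frac{155}{196} + \frac{X}{590}$ ($c{\left(X \right)} = \frac{\frac{X}{295} + \frac{310}{-196}}{2} = \frac{X \frac{1}{295} + 310 \left(- \frac{1}{196}\right)}{2} = \frac{\frac{X}{295} - \frac{155}{98}}{2} = \frac{- \frac{155}{98} + \frac{X}{295}}{2} = - \frac{155}{196} + \frac{X}{590}$)
$\frac{c{\left(157 \right)} + H{\left(155 \right)}}{Q{\left(-232 \right)} - 278339} = \frac{\left(- \frac{155}{196} + \frac{1}{590} \cdot 157\right) - 4495}{2 \left(-232\right) - 278339} = \frac{\left(- \frac{155}{196} + \frac{157}{590}\right) - 4495}{-464 - 278339} = \frac{- \frac{30339}{57820} - 4495}{-278803} = \left(- \frac{259931239}{57820}\right) \left(- \frac{1}{278803}\right) = \frac{259931239}{16120389460}$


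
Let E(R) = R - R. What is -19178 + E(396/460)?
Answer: -19178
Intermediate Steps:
E(R) = 0
-19178 + E(396/460) = -19178 + 0 = -19178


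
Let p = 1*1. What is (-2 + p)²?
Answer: 1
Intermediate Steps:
p = 1
(-2 + p)² = (-2 + 1)² = (-1)² = 1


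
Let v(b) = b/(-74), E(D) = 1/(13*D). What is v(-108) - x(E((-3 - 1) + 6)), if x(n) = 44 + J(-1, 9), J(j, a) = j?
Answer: -1537/37 ≈ -41.541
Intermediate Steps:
E(D) = 1/(13*D)
v(b) = -b/74 (v(b) = b*(-1/74) = -b/74)
x(n) = 43 (x(n) = 44 - 1 = 43)
v(-108) - x(E((-3 - 1) + 6)) = -1/74*(-108) - 1*43 = 54/37 - 43 = -1537/37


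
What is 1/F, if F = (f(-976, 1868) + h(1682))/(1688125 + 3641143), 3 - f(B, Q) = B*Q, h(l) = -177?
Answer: 2664634/911497 ≈ 2.9234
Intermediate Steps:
f(B, Q) = 3 - B*Q
F = 911497/2664634 (F = ((3 - 1*(-976)*1868) - 177)/(1688125 + 3641143) = ((3 + 1823168) - 177)/5329268 = (1823171 - 177)*(1/5329268) = 1822994*(1/5329268) = 911497/2664634 ≈ 0.34207)
1/F = 1/(911497/2664634) = 2664634/911497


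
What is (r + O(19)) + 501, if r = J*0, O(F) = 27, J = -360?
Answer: 528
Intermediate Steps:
r = 0 (r = -360*0 = 0)
(r + O(19)) + 501 = (0 + 27) + 501 = 27 + 501 = 528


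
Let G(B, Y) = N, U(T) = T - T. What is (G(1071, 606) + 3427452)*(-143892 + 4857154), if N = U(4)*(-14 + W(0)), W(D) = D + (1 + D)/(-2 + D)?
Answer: 16154479268424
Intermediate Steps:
U(T) = 0
W(D) = D + (1 + D)/(-2 + D)
N = 0 (N = 0*(-14 + (1 + 0² - 1*0)/(-2 + 0)) = 0*(-14 + (1 + 0 + 0)/(-2)) = 0*(-14 - ½*1) = 0*(-14 - ½) = 0*(-29/2) = 0)
G(B, Y) = 0
(G(1071, 606) + 3427452)*(-143892 + 4857154) = (0 + 3427452)*(-143892 + 4857154) = 3427452*4713262 = 16154479268424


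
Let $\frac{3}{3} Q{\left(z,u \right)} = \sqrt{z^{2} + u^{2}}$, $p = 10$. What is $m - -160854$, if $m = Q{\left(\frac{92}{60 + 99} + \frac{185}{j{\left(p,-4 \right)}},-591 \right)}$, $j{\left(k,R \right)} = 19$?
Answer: $160854 + \frac{\sqrt{3188663571490}}{3021} \approx 1.6145 \cdot 10^{5}$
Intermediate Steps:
$Q{\left(z,u \right)} = \sqrt{u^{2} + z^{2}}$ ($Q{\left(z,u \right)} = \sqrt{z^{2} + u^{2}} = \sqrt{u^{2} + z^{2}}$)
$m = \frac{\sqrt{3188663571490}}{3021}$ ($m = \sqrt{\left(-591\right)^{2} + \left(\frac{92}{60 + 99} + \frac{185}{19}\right)^{2}} = \sqrt{349281 + \left(\frac{92}{159} + 185 \cdot \frac{1}{19}\right)^{2}} = \sqrt{349281 + \left(92 \cdot \frac{1}{159} + \frac{185}{19}\right)^{2}} = \sqrt{349281 + \left(\frac{92}{159} + \frac{185}{19}\right)^{2}} = \sqrt{349281 + \left(\frac{31163}{3021}\right)^{2}} = \sqrt{349281 + \frac{971132569}{9126441}} = \sqrt{\frac{3188663571490}{9126441}} = \frac{\sqrt{3188663571490}}{3021} \approx 591.09$)
$m - -160854 = \frac{\sqrt{3188663571490}}{3021} - -160854 = \frac{\sqrt{3188663571490}}{3021} + \left(-52865 + 213719\right) = \frac{\sqrt{3188663571490}}{3021} + 160854 = 160854 + \frac{\sqrt{3188663571490}}{3021}$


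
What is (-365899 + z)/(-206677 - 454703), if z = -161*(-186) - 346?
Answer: 336299/661380 ≈ 0.50848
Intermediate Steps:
z = 29600 (z = 29946 - 346 = 29600)
(-365899 + z)/(-206677 - 454703) = (-365899 + 29600)/(-206677 - 454703) = -336299/(-661380) = -336299*(-1/661380) = 336299/661380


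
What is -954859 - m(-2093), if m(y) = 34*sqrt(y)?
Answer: -954859 - 34*I*sqrt(2093) ≈ -9.5486e+5 - 1555.5*I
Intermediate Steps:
-954859 - m(-2093) = -954859 - 34*sqrt(-2093) = -954859 - 34*I*sqrt(2093)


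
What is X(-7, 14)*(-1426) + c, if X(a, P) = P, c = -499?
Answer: -20463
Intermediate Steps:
X(-7, 14)*(-1426) + c = 14*(-1426) - 499 = -19964 - 499 = -20463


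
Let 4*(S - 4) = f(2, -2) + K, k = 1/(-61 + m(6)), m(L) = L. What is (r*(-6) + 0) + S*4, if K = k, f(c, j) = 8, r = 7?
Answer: -991/55 ≈ -18.018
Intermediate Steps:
k = -1/55 (k = 1/(-61 + 6) = 1/(-55) = -1/55 ≈ -0.018182)
K = -1/55 ≈ -0.018182
S = 1319/220 (S = 4 + (8 - 1/55)/4 = 4 + (1/4)*(439/55) = 4 + 439/220 = 1319/220 ≈ 5.9955)
(r*(-6) + 0) + S*4 = (7*(-6) + 0) + (1319/220)*4 = (-42 + 0) + 1319/55 = -42 + 1319/55 = -991/55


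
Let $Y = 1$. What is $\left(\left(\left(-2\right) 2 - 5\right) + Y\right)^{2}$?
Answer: $64$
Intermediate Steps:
$\left(\left(\left(-2\right) 2 - 5\right) + Y\right)^{2} = \left(\left(\left(-2\right) 2 - 5\right) + 1\right)^{2} = \left(\left(-4 - 5\right) + 1\right)^{2} = \left(-9 + 1\right)^{2} = \left(-8\right)^{2} = 64$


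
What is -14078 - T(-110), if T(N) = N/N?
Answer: -14079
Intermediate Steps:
T(N) = 1
-14078 - T(-110) = -14078 - 1*1 = -14078 - 1 = -14079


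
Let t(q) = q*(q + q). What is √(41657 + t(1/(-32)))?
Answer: √42656770/32 ≈ 204.10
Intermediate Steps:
t(q) = 2*q² (t(q) = q*(2*q) = 2*q²)
√(41657 + t(1/(-32))) = √(41657 + 2*(1/(-32))²) = √(41657 + 2*(-1/32)²) = √(41657 + 2*(1/1024)) = √(41657 + 1/512) = √(21328385/512) = √42656770/32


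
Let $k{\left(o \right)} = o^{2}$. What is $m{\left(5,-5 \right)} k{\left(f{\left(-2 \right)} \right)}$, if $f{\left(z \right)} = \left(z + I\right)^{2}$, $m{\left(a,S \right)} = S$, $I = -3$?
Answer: $-3125$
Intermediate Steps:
$f{\left(z \right)} = \left(-3 + z\right)^{2}$ ($f{\left(z \right)} = \left(z - 3\right)^{2} = \left(-3 + z\right)^{2}$)
$m{\left(5,-5 \right)} k{\left(f{\left(-2 \right)} \right)} = - 5 \left(\left(-3 - 2\right)^{2}\right)^{2} = - 5 \left(\left(-5\right)^{2}\right)^{2} = - 5 \cdot 25^{2} = \left(-5\right) 625 = -3125$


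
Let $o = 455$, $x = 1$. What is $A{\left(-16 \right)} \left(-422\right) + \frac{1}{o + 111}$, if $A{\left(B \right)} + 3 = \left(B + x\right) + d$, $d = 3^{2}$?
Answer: $\frac{2149669}{566} \approx 3798.0$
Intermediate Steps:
$d = 9$
$A{\left(B \right)} = 7 + B$ ($A{\left(B \right)} = -3 + \left(\left(B + 1\right) + 9\right) = -3 + \left(\left(1 + B\right) + 9\right) = -3 + \left(10 + B\right) = 7 + B$)
$A{\left(-16 \right)} \left(-422\right) + \frac{1}{o + 111} = \left(7 - 16\right) \left(-422\right) + \frac{1}{455 + 111} = \left(-9\right) \left(-422\right) + \frac{1}{566} = 3798 + \frac{1}{566} = \frac{2149669}{566}$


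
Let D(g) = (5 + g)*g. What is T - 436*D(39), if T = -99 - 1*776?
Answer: -749051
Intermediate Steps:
T = -875 (T = -99 - 776 = -875)
D(g) = g*(5 + g)
T - 436*D(39) = -875 - 17004*(5 + 39) = -875 - 17004*44 = -875 - 436*1716 = -875 - 748176 = -749051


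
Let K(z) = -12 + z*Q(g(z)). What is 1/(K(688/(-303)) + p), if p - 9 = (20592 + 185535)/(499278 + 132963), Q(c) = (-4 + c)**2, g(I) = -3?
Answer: -21285447/2425151020 ≈ -0.0087770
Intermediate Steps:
p = 655144/70249 (p = 9 + (20592 + 185535)/(499278 + 132963) = 9 + 206127/632241 = 9 + 206127*(1/632241) = 9 + 22903/70249 = 655144/70249 ≈ 9.3260)
K(z) = -12 + 49*z (K(z) = -12 + z*(-4 - 3)**2 = -12 + z*(-7)**2 = -12 + z*49 = -12 + 49*z)
1/(K(688/(-303)) + p) = 1/((-12 + 49*(688/(-303))) + 655144/70249) = 1/((-12 + 49*(688*(-1/303))) + 655144/70249) = 1/((-12 + 49*(-688/303)) + 655144/70249) = 1/((-12 - 33712/303) + 655144/70249) = 1/(-37348/303 + 655144/70249) = 1/(-2425151020/21285447) = -21285447/2425151020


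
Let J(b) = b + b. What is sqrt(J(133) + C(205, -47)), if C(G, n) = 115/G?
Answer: sqrt(448089)/41 ≈ 16.327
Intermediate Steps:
J(b) = 2*b
sqrt(J(133) + C(205, -47)) = sqrt(2*133 + 115/205) = sqrt(266 + 115*(1/205)) = sqrt(266 + 23/41) = sqrt(10929/41) = sqrt(448089)/41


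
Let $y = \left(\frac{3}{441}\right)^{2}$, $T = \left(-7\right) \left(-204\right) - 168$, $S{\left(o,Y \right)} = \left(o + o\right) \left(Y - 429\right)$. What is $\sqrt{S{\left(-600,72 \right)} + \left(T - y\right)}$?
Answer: $\frac{\sqrt{9284522939}}{147} \approx 655.48$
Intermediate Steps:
$S{\left(o,Y \right)} = 2 o \left(-429 + Y\right)$
$T = 1260$ ($T = 1428 - 168 = 1260$)
$y = \frac{1}{21609}$ ($y = \left(3 \cdot \frac{1}{441}\right)^{2} = \left(\frac{1}{147}\right)^{2} = \frac{1}{21609} \approx 4.6277 \cdot 10^{-5}$)
$\sqrt{S{\left(-600,72 \right)} + \left(T - y\right)} = \sqrt{2 \left(-600\right) \left(-429 + 72\right) + \left(1260 - \frac{1}{21609}\right)} = \sqrt{2 \left(-600\right) \left(-357\right) + \left(1260 - \frac{1}{21609}\right)} = \sqrt{428400 + \frac{27227339}{21609}} = \sqrt{\frac{9284522939}{21609}} = \frac{\sqrt{9284522939}}{147}$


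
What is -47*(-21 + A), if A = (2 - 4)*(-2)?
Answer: 799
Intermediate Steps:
A = 4 (A = -2*(-2) = 4)
-47*(-21 + A) = -47*(-21 + 4) = -47*(-17) = 799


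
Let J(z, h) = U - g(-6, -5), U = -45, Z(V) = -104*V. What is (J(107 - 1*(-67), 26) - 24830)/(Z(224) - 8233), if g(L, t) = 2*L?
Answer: 24863/31529 ≈ 0.78858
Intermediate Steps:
J(z, h) = -33 (J(z, h) = -45 - 2*(-6) = -45 - 1*(-12) = -45 + 12 = -33)
(J(107 - 1*(-67), 26) - 24830)/(Z(224) - 8233) = (-33 - 24830)/(-104*224 - 8233) = -24863/(-23296 - 8233) = -24863/(-31529) = -24863*(-1/31529) = 24863/31529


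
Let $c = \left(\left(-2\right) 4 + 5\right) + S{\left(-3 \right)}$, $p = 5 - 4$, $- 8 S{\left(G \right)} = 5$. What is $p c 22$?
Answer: $- \frac{319}{4} \approx -79.75$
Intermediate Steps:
$S{\left(G \right)} = - \frac{5}{8}$ ($S{\left(G \right)} = \left(- \frac{1}{8}\right) 5 = - \frac{5}{8}$)
$p = 1$ ($p = 5 - 4 = 1$)
$c = - \frac{29}{8}$ ($c = \left(\left(-2\right) 4 + 5\right) - \frac{5}{8} = \left(-8 + 5\right) - \frac{5}{8} = -3 - \frac{5}{8} = - \frac{29}{8} \approx -3.625$)
$p c 22 = 1 \left(- \frac{29}{8}\right) 22 = \left(- \frac{29}{8}\right) 22 = - \frac{319}{4}$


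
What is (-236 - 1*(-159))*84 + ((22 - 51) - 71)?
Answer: -6568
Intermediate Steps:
(-236 - 1*(-159))*84 + ((22 - 51) - 71) = (-236 + 159)*84 + (-29 - 71) = -77*84 - 100 = -6468 - 100 = -6568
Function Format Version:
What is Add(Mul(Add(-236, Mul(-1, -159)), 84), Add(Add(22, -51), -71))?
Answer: -6568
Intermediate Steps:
Add(Mul(Add(-236, Mul(-1, -159)), 84), Add(Add(22, -51), -71)) = Add(Mul(Add(-236, 159), 84), Add(-29, -71)) = Add(Mul(-77, 84), -100) = Add(-6468, -100) = -6568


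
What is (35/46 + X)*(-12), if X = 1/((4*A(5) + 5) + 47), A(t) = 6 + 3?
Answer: -4689/506 ≈ -9.2668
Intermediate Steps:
A(t) = 9
X = 1/88 (X = 1/((4*9 + 5) + 47) = 1/((36 + 5) + 47) = 1/(41 + 47) = 1/88 ≈ 0.011364)
(35/46 + X)*(-12) = (35/46 + 1/88)*(-12) = (1563/2024)*(-12) = -4689/506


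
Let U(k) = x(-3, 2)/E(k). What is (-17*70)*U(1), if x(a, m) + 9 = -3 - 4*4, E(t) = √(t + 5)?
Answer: 16660*√6/3 ≈ 13603.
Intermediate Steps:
E(t) = √(5 + t)
x(a, m) = -28 (x(a, m) = -9 + (-3 - 4*4) = -9 + (-3 - 16) = -9 - 19 = -28)
U(k) = -28/√(5 + k)
(-17*70)*U(1) = (-17*70)*(-28/√(5 + 1)) = -(-33320)/√6 = -(-33320)*√6/6 = -(-16660)*√6/3 = 16660*√6/3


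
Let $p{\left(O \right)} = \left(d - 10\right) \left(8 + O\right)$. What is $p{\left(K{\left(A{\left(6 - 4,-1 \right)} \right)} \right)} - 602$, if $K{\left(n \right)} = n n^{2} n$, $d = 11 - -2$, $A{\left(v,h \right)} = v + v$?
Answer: $190$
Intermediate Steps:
$A{\left(v,h \right)} = 2 v$
$d = 13$ ($d = 11 + 2 = 13$)
$K{\left(n \right)} = n^{4}$ ($K{\left(n \right)} = n^{3} n = n^{4}$)
$p{\left(O \right)} = 24 + 3 O$ ($p{\left(O \right)} = \left(13 - 10\right) \left(8 + O\right) = 3 \left(8 + O\right) = 24 + 3 O$)
$p{\left(K{\left(A{\left(6 - 4,-1 \right)} \right)} \right)} - 602 = \left(24 + 3 \left(2 \left(6 - 4\right)\right)^{4}\right) - 602 = \left(24 + 3 \left(2 \cdot 2\right)^{4}\right) - 602 = \left(24 + 3 \cdot 4^{4}\right) - 602 = \left(24 + 3 \cdot 256\right) - 602 = \left(24 + 768\right) - 602 = 792 - 602 = 190$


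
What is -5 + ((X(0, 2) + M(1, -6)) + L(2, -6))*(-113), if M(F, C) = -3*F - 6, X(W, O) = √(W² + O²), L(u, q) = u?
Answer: 560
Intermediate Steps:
X(W, O) = √(O² + W²)
M(F, C) = -6 - 3*F
-5 + ((X(0, 2) + M(1, -6)) + L(2, -6))*(-113) = -5 + ((√(2² + 0²) + (-6 - 3*1)) + 2)*(-113) = -5 + ((√(4 + 0) + (-6 - 3)) + 2)*(-113) = -5 + ((√4 - 9) + 2)*(-113) = -5 + ((2 - 9) + 2)*(-113) = -5 + (-7 + 2)*(-113) = -5 - 5*(-113) = -5 + 565 = 560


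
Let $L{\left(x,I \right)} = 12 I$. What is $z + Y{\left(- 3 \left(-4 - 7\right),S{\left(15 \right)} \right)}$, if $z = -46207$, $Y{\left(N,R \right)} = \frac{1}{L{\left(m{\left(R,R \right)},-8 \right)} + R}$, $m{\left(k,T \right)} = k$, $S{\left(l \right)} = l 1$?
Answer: $- \frac{3742768}{81} \approx -46207.0$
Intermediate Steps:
$S{\left(l \right)} = l$
$Y{\left(N,R \right)} = \frac{1}{-96 + R}$ ($Y{\left(N,R \right)} = \frac{1}{12 \left(-8\right) + R} = \frac{1}{-96 + R}$)
$z + Y{\left(- 3 \left(-4 - 7\right),S{\left(15 \right)} \right)} = -46207 + \frac{1}{-96 + 15} = -46207 + \frac{1}{-81} = -46207 - \frac{1}{81} = - \frac{3742768}{81}$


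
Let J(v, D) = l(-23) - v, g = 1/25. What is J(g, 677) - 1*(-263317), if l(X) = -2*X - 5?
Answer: 6583949/25 ≈ 2.6336e+5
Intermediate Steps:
l(X) = -5 - 2*X
g = 1/25 ≈ 0.040000
J(v, D) = 41 - v (J(v, D) = (-5 - 2*(-23)) - v = (-5 + 46) - v = 41 - v)
J(g, 677) - 1*(-263317) = (41 - 1*1/25) - 1*(-263317) = (41 - 1/25) + 263317 = 1024/25 + 263317 = 6583949/25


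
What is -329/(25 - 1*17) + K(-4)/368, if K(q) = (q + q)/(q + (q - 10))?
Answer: -68101/1656 ≈ -41.124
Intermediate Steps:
K(q) = 2*q/(-10 + 2*q) (K(q) = (2*q)/(q + (-10 + q)) = (2*q)/(-10 + 2*q) = 2*q/(-10 + 2*q))
-329/(25 - 1*17) + K(-4)/368 = -329/(25 - 1*17) - 4/(-5 - 4)/368 = -329/(25 - 17) - 4/(-9)*(1/368) = -329/8 - 4*(-⅑)*(1/368) = -329*⅛ + (4/9)*(1/368) = -329/8 + 1/828 = -68101/1656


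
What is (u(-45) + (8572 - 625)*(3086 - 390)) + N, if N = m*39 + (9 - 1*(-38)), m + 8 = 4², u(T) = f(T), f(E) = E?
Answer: 21425426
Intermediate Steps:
u(T) = T
m = 8 (m = -8 + 4² = -8 + 16 = 8)
N = 359 (N = 8*39 + (9 - 1*(-38)) = 312 + (9 + 38) = 312 + 47 = 359)
(u(-45) + (8572 - 625)*(3086 - 390)) + N = (-45 + (8572 - 625)*(3086 - 390)) + 359 = (-45 + 7947*2696) + 359 = (-45 + 21425112) + 359 = 21425067 + 359 = 21425426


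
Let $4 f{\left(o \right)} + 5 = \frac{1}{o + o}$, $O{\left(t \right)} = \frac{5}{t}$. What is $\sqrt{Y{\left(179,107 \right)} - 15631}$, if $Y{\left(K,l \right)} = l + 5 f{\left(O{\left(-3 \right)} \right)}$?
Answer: $\frac{3 i \sqrt{27610}}{4} \approx 124.62 i$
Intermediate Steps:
$f{\left(o \right)} = - \frac{5}{4} + \frac{1}{8 o}$ ($f{\left(o \right)} = - \frac{5}{4} + \frac{1}{4 \left(o + o\right)} = - \frac{5}{4} + \frac{1}{4 \cdot 2 o} = - \frac{5}{4} + \frac{\frac{1}{2} \frac{1}{o}}{4} = - \frac{5}{4} + \frac{1}{8 o}$)
$Y{\left(K,l \right)} = - \frac{53}{8} + l$ ($Y{\left(K,l \right)} = l + 5 \frac{1 - 10 \frac{5}{-3}}{8 \frac{5}{-3}} = l + 5 \frac{1 - 10 \cdot 5 \left(- \frac{1}{3}\right)}{8 \cdot 5 \left(- \frac{1}{3}\right)} = l + 5 \frac{1 - - \frac{50}{3}}{8 \left(- \frac{5}{3}\right)} = l + 5 \cdot \frac{1}{8} \left(- \frac{3}{5}\right) \left(1 + \frac{50}{3}\right) = l + 5 \cdot \frac{1}{8} \left(- \frac{3}{5}\right) \frac{53}{3} = l + 5 \left(- \frac{53}{40}\right) = l - \frac{53}{8} = - \frac{53}{8} + l$)
$\sqrt{Y{\left(179,107 \right)} - 15631} = \sqrt{\left(- \frac{53}{8} + 107\right) - 15631} = \sqrt{\frac{803}{8} - 15631} = \sqrt{- \frac{124245}{8}} = \frac{3 i \sqrt{27610}}{4}$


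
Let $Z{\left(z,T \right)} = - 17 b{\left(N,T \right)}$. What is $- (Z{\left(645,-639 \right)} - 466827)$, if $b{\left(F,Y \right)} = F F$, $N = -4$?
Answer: $467099$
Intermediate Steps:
$b{\left(F,Y \right)} = F^{2}$
$Z{\left(z,T \right)} = -272$ ($Z{\left(z,T \right)} = - 17 \left(-4\right)^{2} = \left(-17\right) 16 = -272$)
$- (Z{\left(645,-639 \right)} - 466827) = - (-272 - 466827) = \left(-1\right) \left(-467099\right) = 467099$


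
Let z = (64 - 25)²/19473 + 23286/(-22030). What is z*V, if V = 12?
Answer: -839881296/71498365 ≈ -11.747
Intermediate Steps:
z = -69990108/71498365 (z = 39²*(1/19473) + 23286*(-1/22030) = 1521*(1/19473) - 11643/11015 = 507/6491 - 11643/11015 = -69990108/71498365 ≈ -0.97890)
z*V = -69990108/71498365*12 = -839881296/71498365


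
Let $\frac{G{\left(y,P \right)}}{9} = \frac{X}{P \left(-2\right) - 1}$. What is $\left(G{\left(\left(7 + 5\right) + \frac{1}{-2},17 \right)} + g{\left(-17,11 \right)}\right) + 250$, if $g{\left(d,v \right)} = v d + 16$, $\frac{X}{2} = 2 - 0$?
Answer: $\frac{2729}{35} \approx 77.971$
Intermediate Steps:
$X = 4$ ($X = 2 \left(2 - 0\right) = 2 \left(2 + 0\right) = 2 \cdot 2 = 4$)
$g{\left(d,v \right)} = 16 + d v$ ($g{\left(d,v \right)} = d v + 16 = 16 + d v$)
$G{\left(y,P \right)} = \frac{36}{-1 - 2 P}$ ($G{\left(y,P \right)} = 9 \frac{4}{P \left(-2\right) - 1} = 9 \frac{4}{- 2 P - 1} = 9 \frac{4}{-1 - 2 P} = \frac{36}{-1 - 2 P}$)
$\left(G{\left(\left(7 + 5\right) + \frac{1}{-2},17 \right)} + g{\left(-17,11 \right)}\right) + 250 = \left(- \frac{36}{1 + 2 \cdot 17} + \left(16 - 187\right)\right) + 250 = \left(- \frac{36}{1 + 34} + \left(16 - 187\right)\right) + 250 = \left(- \frac{36}{35} - 171\right) + 250 = - \frac{6021}{35} + 250 = \frac{2729}{35}$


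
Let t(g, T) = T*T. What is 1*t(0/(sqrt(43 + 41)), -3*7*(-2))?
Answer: 1764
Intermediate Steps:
t(g, T) = T**2
1*t(0/(sqrt(43 + 41)), -3*7*(-2)) = 1*(-3*7*(-2))**2 = 1*(-21*(-2))**2 = 1*42**2 = 1*1764 = 1764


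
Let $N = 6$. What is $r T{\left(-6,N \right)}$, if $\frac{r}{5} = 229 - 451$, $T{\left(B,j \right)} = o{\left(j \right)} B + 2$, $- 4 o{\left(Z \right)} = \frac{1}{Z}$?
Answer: $- \frac{4995}{2} \approx -2497.5$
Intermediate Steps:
$o{\left(Z \right)} = - \frac{1}{4 Z}$
$T{\left(B,j \right)} = 2 - \frac{B}{4 j}$ ($T{\left(B,j \right)} = - \frac{1}{4 j} B + 2 = - \frac{B}{4 j} + 2 = 2 - \frac{B}{4 j}$)
$r = -1110$ ($r = 5 \left(229 - 451\right) = 5 \left(-222\right) = -1110$)
$r T{\left(-6,N \right)} = - 1110 \left(2 - - \frac{3}{2 \cdot 6}\right) = - 1110 \left(2 - \left(- \frac{3}{2}\right) \frac{1}{6}\right) = - 1110 \left(2 + \frac{1}{4}\right) = \left(-1110\right) \frac{9}{4} = - \frac{4995}{2}$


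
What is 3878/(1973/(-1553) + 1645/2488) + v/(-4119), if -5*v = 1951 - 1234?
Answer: -102865040784859/16161164235 ≈ -6365.0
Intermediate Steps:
v = -717/5 (v = -(1951 - 1234)/5 = -⅕*717 = -717/5 ≈ -143.40)
3878/(1973/(-1553) + 1645/2488) + v/(-4119) = 3878/(1973/(-1553) + 1645/2488) - 717/5/(-4119) = 3878/(1973*(-1/1553) + 1645*(1/2488)) - 717/5*(-1/4119) = 3878/(-1973/1553 + 1645/2488) + 239/6865 = 3878/(-2354139/3863864) + 239/6865 = 3878*(-3863864/2354139) + 239/6865 = -14984064592/2354139 + 239/6865 = -102865040784859/16161164235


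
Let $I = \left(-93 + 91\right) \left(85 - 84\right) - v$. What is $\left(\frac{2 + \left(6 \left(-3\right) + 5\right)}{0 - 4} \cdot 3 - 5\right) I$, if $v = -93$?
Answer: $\frac{1183}{4} \approx 295.75$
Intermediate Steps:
$I = 91$ ($I = \left(-93 + 91\right) \left(85 - 84\right) - -93 = \left(-2\right) 1 + 93 = -2 + 93 = 91$)
$\left(\frac{2 + \left(6 \left(-3\right) + 5\right)}{0 - 4} \cdot 3 - 5\right) I = \left(\frac{2 + \left(6 \left(-3\right) + 5\right)}{0 - 4} \cdot 3 - 5\right) 91 = \left(\frac{2 + \left(-18 + 5\right)}{-4} \cdot 3 - 5\right) 91 = \left(\left(2 - 13\right) \left(- \frac{1}{4}\right) 3 - 5\right) 91 = \left(\left(-11\right) \left(- \frac{1}{4}\right) 3 - 5\right) 91 = \left(\frac{11}{4} \cdot 3 - 5\right) 91 = \left(\frac{33}{4} - 5\right) 91 = \frac{13}{4} \cdot 91 = \frac{1183}{4}$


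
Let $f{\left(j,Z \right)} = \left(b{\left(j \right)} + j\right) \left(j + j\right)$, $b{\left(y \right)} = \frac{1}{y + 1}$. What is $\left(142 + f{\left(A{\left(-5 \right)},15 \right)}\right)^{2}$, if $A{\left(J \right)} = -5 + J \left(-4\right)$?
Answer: $\frac{22572001}{64} \approx 3.5269 \cdot 10^{5}$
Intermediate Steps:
$A{\left(J \right)} = -5 - 4 J$
$b{\left(y \right)} = \frac{1}{1 + y}$
$f{\left(j,Z \right)} = 2 j \left(j + \frac{1}{1 + j}\right)$ ($f{\left(j,Z \right)} = \left(\frac{1}{1 + j} + j\right) \left(j + j\right) = \left(j + \frac{1}{1 + j}\right) 2 j = 2 j \left(j + \frac{1}{1 + j}\right)$)
$\left(142 + f{\left(A{\left(-5 \right)},15 \right)}\right)^{2} = \left(142 + \frac{2 \left(-5 - -20\right) \left(1 + \left(-5 - -20\right) \left(1 - -15\right)\right)}{1 - -15}\right)^{2} = \left(142 + \frac{2 \left(-5 + 20\right) \left(1 + \left(-5 + 20\right) \left(1 + \left(-5 + 20\right)\right)\right)}{1 + \left(-5 + 20\right)}\right)^{2} = \left(142 + 2 \cdot 15 \frac{1}{1 + 15} \left(1 + 15 \left(1 + 15\right)\right)\right)^{2} = \left(142 + 2 \cdot 15 \cdot \frac{1}{16} \left(1 + 15 \cdot 16\right)\right)^{2} = \left(142 + 2 \cdot 15 \cdot \frac{1}{16} \left(1 + 240\right)\right)^{2} = \left(142 + 2 \cdot 15 \cdot \frac{1}{16} \cdot 241\right)^{2} = \left(142 + \frac{3615}{8}\right)^{2} = \left(\frac{4751}{8}\right)^{2} = \frac{22572001}{64}$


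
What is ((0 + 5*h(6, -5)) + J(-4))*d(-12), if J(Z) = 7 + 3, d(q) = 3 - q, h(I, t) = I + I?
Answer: 1050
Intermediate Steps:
h(I, t) = 2*I
J(Z) = 10
((0 + 5*h(6, -5)) + J(-4))*d(-12) = ((0 + 5*(2*6)) + 10)*(3 - 1*(-12)) = ((0 + 5*12) + 10)*(3 + 12) = ((0 + 60) + 10)*15 = (60 + 10)*15 = 70*15 = 1050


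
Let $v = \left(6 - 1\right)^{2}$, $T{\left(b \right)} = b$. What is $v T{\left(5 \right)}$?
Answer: $125$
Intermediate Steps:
$v = 25$ ($v = 5^{2} = 25$)
$v T{\left(5 \right)} = 25 \cdot 5 = 125$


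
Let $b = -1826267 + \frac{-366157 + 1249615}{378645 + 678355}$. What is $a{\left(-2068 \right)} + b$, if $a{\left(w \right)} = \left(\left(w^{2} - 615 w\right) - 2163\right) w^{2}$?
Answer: $\frac{12535679967897636229}{528500} \approx 2.3719 \cdot 10^{13}$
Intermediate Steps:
$a{\left(w \right)} = w^{2} \left(-2163 + w^{2} - 615 w\right)$ ($a{\left(w \right)} = \left(-2163 + w^{2} - 615 w\right) w^{2} = w^{2} \left(-2163 + w^{2} - 615 w\right)$)
$b = - \frac{965181667771}{528500}$ ($b = -1826267 + \frac{883458}{1057000} = -1826267 + 883458 \cdot \frac{1}{1057000} = -1826267 + \frac{441729}{528500} = - \frac{965181667771}{528500} \approx -1.8263 \cdot 10^{6}$)
$a{\left(-2068 \right)} + b = \left(-2068\right)^{2} \left(-2163 + \left(-2068\right)^{2} - -1271820\right) - \frac{965181667771}{528500} = 4276624 \left(-2163 + 4276624 + 1271820\right) - \frac{965181667771}{528500} = 4276624 \cdot 5546281 - \frac{965181667771}{528500} = 23719358435344 - \frac{965181667771}{528500} = \frac{12535679967897636229}{528500}$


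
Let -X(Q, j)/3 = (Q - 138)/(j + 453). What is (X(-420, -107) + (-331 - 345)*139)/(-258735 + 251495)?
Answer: 3250987/250504 ≈ 12.978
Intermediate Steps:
X(Q, j) = -3*(-138 + Q)/(453 + j) (X(Q, j) = -3*(Q - 138)/(j + 453) = -3*(-138 + Q)/(453 + j))
(X(-420, -107) + (-331 - 345)*139)/(-258735 + 251495) = (3*(138 - 1*(-420))/(453 - 107) + (-331 - 345)*139)/(-258735 + 251495) = (3*(138 + 420)/346 - 676*139)/(-7240) = (3*(1/346)*558 - 93964)*(-1/7240) = (837/173 - 93964)*(-1/7240) = -16254935/173*(-1/7240) = 3250987/250504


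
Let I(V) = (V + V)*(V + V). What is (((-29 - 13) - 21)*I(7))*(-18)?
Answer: 222264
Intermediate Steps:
I(V) = 4*V² (I(V) = (2*V)*(2*V) = 4*V²)
(((-29 - 13) - 21)*I(7))*(-18) = (((-29 - 13) - 21)*(4*7²))*(-18) = ((-42 - 21)*(4*49))*(-18) = -63*196*(-18) = -12348*(-18) = 222264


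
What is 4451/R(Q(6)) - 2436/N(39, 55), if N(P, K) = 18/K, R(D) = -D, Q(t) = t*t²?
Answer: -1612211/216 ≈ -7463.9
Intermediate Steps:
Q(t) = t³
4451/R(Q(6)) - 2436/N(39, 55) = 4451/((-1*6³)) - 2436/(18/55) = 4451/((-1*216)) - 2436/(18*(1/55)) = 4451/(-216) - 2436/18/55 = 4451*(-1/216) - 2436*55/18 = -4451/216 - 22330/3 = -1612211/216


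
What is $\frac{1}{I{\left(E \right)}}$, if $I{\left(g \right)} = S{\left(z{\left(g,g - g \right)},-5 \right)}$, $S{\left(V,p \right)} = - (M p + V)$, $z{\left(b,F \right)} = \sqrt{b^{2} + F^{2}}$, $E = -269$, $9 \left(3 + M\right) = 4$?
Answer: $- \frac{9}{2536} \approx -0.0035489$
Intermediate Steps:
$M = - \frac{23}{9}$ ($M = -3 + \frac{1}{9} \cdot 4 = -3 + \frac{4}{9} = - \frac{23}{9} \approx -2.5556$)
$z{\left(b,F \right)} = \sqrt{F^{2} + b^{2}}$
$S{\left(V,p \right)} = - V + \frac{23 p}{9}$ ($S{\left(V,p \right)} = - (- \frac{23 p}{9} + V) = - (V - \frac{23 p}{9}) = - V + \frac{23 p}{9}$)
$I{\left(g \right)} = - \frac{115}{9} - \sqrt{g^{2}}$ ($I{\left(g \right)} = - \sqrt{\left(g - g\right)^{2} + g^{2}} + \frac{23}{9} \left(-5\right) = - \sqrt{0^{2} + g^{2}} - \frac{115}{9} = - \sqrt{0 + g^{2}} - \frac{115}{9} = - \sqrt{g^{2}} - \frac{115}{9} = - \frac{115}{9} - \sqrt{g^{2}}$)
$\frac{1}{I{\left(E \right)}} = \frac{1}{- \frac{115}{9} - \sqrt{\left(-269\right)^{2}}} = \frac{1}{- \frac{115}{9} - \sqrt{72361}} = \frac{1}{- \frac{115}{9} - 269} = \frac{1}{- \frac{2536}{9}} = - \frac{9}{2536}$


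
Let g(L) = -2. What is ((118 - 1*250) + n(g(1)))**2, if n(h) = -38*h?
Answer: 3136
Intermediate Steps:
((118 - 1*250) + n(g(1)))**2 = ((118 - 1*250) - 38*(-2))**2 = ((118 - 250) + 76)**2 = (-132 + 76)**2 = (-56)**2 = 3136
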